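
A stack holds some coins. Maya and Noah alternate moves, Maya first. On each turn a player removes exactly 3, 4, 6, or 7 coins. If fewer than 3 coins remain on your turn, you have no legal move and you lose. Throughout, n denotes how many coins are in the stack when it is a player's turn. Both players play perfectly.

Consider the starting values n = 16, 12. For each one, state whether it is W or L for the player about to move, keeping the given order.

Work bottom-up. With no move the player to move loses. Otherwise the position is W if at least one move leads to an L position for the opponent, and L if every move leads to a W.
n=0: no move → L
n=1: no move → L
n=2: no move → L
n=3: can move to 0, which is L ⇒ W
n=4: can move to 1, which is L ⇒ W
n=5: can move to 2, which is L ⇒ W
n=6: can move to 2, which is L ⇒ W
n=7: can move to 1, which is L ⇒ W
n=8: can move to 2, which is L ⇒ W
n=9: can move to 2, which is L ⇒ W
n=10: moves to 7(W), 6(W), 4(W), 3(W); every one is W ⇒ L
n=11: moves to 8(W), 7(W), 5(W), 4(W); every one is W ⇒ L
n=12: moves to 9(W), 8(W), 6(W), 5(W); every one is W ⇒ L
n=13: can move to 10, which is L ⇒ W
n=14: can move to 11, which is L ⇒ W
n=15: can move to 12, which is L ⇒ W
n=16: can move to 12, which is L ⇒ W

16: W, 12: L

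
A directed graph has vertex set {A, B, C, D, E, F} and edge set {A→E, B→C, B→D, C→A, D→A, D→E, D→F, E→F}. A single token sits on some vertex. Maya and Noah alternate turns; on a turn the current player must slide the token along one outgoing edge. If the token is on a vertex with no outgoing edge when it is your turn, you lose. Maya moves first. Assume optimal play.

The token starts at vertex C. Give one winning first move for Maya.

Move to A.

Use the standard recursion: the mover loses at a terminal position; elsewhere, the mover wins exactly when some move hands the opponent an L position.
Every edge goes from a vertex to one that appears earlier in the order F, E, A, D, C, B, so processing vertices in that order labels each vertex after all of its successors.
F: no outgoing edge → L
E: →F(L), so W
A: →E(W) only, which is W, so L
D: →A(L), so W
C: →A(L), so W
B: →C(W), D(W) — all W, so L
From C, the L positions reachable in one move are: A.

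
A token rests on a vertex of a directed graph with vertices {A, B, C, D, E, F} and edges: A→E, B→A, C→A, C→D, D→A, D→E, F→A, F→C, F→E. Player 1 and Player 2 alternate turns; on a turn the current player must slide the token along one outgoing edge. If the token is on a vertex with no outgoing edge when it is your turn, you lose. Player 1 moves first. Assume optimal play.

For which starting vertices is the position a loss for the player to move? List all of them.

Positions with no move are L. A position that does have a move is losing for the player to move precisely when every available move leads to a winning position for the opponent. Fill in the labels:
Every edge goes from a vertex to one that appears earlier in the order E, A, D, B, C, F, so processing vertices in that order labels each vertex after all of its successors.
E: no outgoing edge → L
A: can move to E, which is L ⇒ W
D: can move to E, which is L ⇒ W
B: the only move is to A(W), a W ⇒ L
C: moves to D(W), A(W); every one is W ⇒ L
F: can move to C, which is L ⇒ W
The losing starting vertices are exactly the entries labelled L in this table (3 of them).

B, C, E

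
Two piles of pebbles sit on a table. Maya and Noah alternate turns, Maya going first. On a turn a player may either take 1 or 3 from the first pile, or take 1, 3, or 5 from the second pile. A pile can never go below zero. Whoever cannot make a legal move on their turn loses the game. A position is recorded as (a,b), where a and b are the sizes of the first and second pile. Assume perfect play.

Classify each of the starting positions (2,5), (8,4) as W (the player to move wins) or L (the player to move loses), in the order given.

Positions with no move are L. A position that does have a move is losing for the player to move precisely when every available move leads to a winning position for the opponent. Fill in the labels:
No move ever increases a pile, so every position that can arise here has a ≤ 8 and b ≤ 5; it is enough to label the cells with 0 ≤ a ≤ 8 and 0 ≤ b ≤ 5.
Every move lowers a or b (never raises either), so fill the grid row by row in increasing a, and left to right within a row: each cell's successors are then already labelled.
      b=0  b=1  b=2  b=3  b=4  b=5
a=0:    L    W    L    W    L    W
a=1:    W    L    W    L    W    L
a=2:    L    W    L    W    L    W
a=3:    W    L    W    L    W    L
a=4:    L    W    L    W    L    W
a=5:    W    L    W    L    W    L
a=6:    L    W    L    W    L    W
a=7:    W    L    W    L    W    L
a=8:    L    W    L    W    L    W
Cells with no legal move (terminal, hence L): (0,0).
The remaining L cells, each justified by listing all of its moves:
(0,2): the only move is to (0,1)(W), a W ⇒ L
(0,4): moves to (0,3)(W), (0,1)(W); every one is W ⇒ L
(1,1): moves to (0,1)(W), (1,0)(W); every one is W ⇒ L
(1,3): moves to (0,3)(W), (1,2)(W), (1,0)(W); every one is W ⇒ L
(1,5): moves to (0,5)(W), (1,4)(W), (1,2)(W), (1,0)(W); every one is W ⇒ L
(2,0): the only move is to (1,0)(W), a W ⇒ L
(2,2): moves to (1,2)(W), (2,1)(W); every one is W ⇒ L
(2,4): moves to (1,4)(W), (2,3)(W), (2,1)(W); every one is W ⇒ L
(3,1): moves to (2,1)(W), (0,1)(W), (3,0)(W); every one is W ⇒ L
(3,3): moves to (2,3)(W), (0,3)(W), (3,2)(W), (3,0)(W); every one is W ⇒ L
(3,5): moves to (2,5)(W), (0,5)(W), (3,4)(W), (3,2)(W), (3,0)(W); every one is W ⇒ L
(4,0): moves to (3,0)(W), (1,0)(W); every one is W ⇒ L
(4,2): moves to (3,2)(W), (1,2)(W), (4,1)(W); every one is W ⇒ L
(4,4): moves to (3,4)(W), (1,4)(W), (4,3)(W), (4,1)(W); every one is W ⇒ L
(5,1): moves to (4,1)(W), (2,1)(W), (5,0)(W); every one is W ⇒ L
(5,3): moves to (4,3)(W), (2,3)(W), (5,2)(W), (5,0)(W); every one is W ⇒ L
(5,5): moves to (4,5)(W), (2,5)(W), (5,4)(W), (5,2)(W), (5,0)(W); every one is W ⇒ L
(6,0): moves to (5,0)(W), (3,0)(W); every one is W ⇒ L
(6,2): moves to (5,2)(W), (3,2)(W), (6,1)(W); every one is W ⇒ L
(6,4): moves to (5,4)(W), (3,4)(W), (6,3)(W), (6,1)(W); every one is W ⇒ L
(7,1): moves to (6,1)(W), (4,1)(W), (7,0)(W); every one is W ⇒ L
(7,3): moves to (6,3)(W), (4,3)(W), (7,2)(W), (7,0)(W); every one is W ⇒ L
(7,5): moves to (6,5)(W), (4,5)(W), (7,4)(W), (7,2)(W), (7,0)(W); every one is W ⇒ L
(8,0): moves to (7,0)(W), (5,0)(W); every one is W ⇒ L
(8,2): moves to (7,2)(W), (5,2)(W), (8,1)(W); every one is W ⇒ L
(8,4): moves to (7,4)(W), (5,4)(W), (8,3)(W), (8,1)(W); every one is W ⇒ L
Every other cell has at least one move into one of the L cells above, so it is W.
(2,5): the move to (1,5) reaches an L cell, so W
(8,4): one of the L cells justified above, so L

(2,5): W, (8,4): L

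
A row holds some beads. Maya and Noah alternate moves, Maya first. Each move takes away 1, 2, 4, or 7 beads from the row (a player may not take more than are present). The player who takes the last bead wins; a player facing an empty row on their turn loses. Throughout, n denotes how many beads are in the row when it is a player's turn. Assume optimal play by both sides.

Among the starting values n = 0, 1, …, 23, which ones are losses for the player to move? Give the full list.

0, 3, 6, 9, 12, 15, 18, 21

Build the W/L table. Terminal = L. A non-terminal position is W if it has a move to some L; otherwise it is L.
n=0: no move → L
n=1: →0(L), so W
n=2: →0(L), so W
n=3: →2(W), 1(W) — all W, so L
n=4: →3(L), so W
n=5: →3(L), so W
n=6: →5(W), 4(W), 2(W) — all W, so L
n=7: →6(L), so W
n=8: →6(L), so W
n=9: →8(W), 7(W), 5(W), 2(W) — all W, so L
n=10: →9(L), so W
n=11: →9(L), so W
n=12: →11(W), 10(W), 8(W), 5(W) — all W, so L
n=13: →12(L), so W
n=14: →12(L), so W
n=15: →14(W), 13(W), 11(W), 8(W) — all W, so L
n=16: →15(L), so W
n=17: →15(L), so W
n=18: →17(W), 16(W), 14(W), 11(W) — all W, so L
n=19: →18(L), so W
n=20: →18(L), so W
n=21: →20(W), 19(W), 17(W), 14(W) — all W, so L
n=22: →21(L), so W
n=23: →21(L), so W
The losing starting values of n are exactly the entries labelled L in this table (8 of them).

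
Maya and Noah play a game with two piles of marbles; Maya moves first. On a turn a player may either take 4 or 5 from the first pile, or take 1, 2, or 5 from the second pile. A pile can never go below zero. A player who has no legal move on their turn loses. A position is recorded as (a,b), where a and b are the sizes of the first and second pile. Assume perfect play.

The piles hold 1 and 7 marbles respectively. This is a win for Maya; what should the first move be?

Label each position W (a win for the player to move) or L (a loss). A position with no legal move is L; any other position is W exactly when some move reaches an L, and L when every move reaches a W.
No move ever increases a pile, so every position that can arise here has a ≤ 1 and b ≤ 7; it is enough to label the cells with 0 ≤ a ≤ 1 and 0 ≤ b ≤ 7.
Every move lowers a or b (never raises either), so fill the grid row by row in increasing a, and left to right within a row: each cell's successors are then already labelled.
      b=0  b=1  b=2  b=3  b=4  b=5  b=6  b=7
a=0:    L    W    W    L    W    W    L    W
a=1:    L    W    W    L    W    W    L    W
Cells with no legal move (terminal, hence L): (0,0), (1,0).
The remaining L cells, each justified by listing all of its moves:
(0,3): only reaches (0,2)(W), (0,1)(W), all W → L
(0,6): only reaches (0,5)(W), (0,4)(W), (0,1)(W), all W → L
(1,3): only reaches (1,2)(W), (1,1)(W), all W → L
(1,6): only reaches (1,5)(W), (1,4)(W), (1,1)(W), all W → L
Every other cell has at least one move into one of the L cells above, so it is W.
From (1,7), the L positions reachable in one move are: (1,6).

Move to (1,6).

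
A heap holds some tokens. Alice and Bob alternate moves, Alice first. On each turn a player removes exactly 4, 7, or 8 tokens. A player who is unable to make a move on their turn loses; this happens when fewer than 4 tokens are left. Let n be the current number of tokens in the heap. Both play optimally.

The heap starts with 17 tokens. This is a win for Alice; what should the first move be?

Remove 4, leaving 13.

Classify positions by backward induction: terminal positions (no move available) are L. From any other position, the mover wins iff some move reaches an L.
n=0: no move → L
n=1: no move → L
n=2: no move → L
n=3: no move → L
n=4: can move to 0, which is L ⇒ W
n=5: can move to 1, which is L ⇒ W
n=6: can move to 2, which is L ⇒ W
n=7: can move to 3, which is L ⇒ W
n=8: can move to 1, which is L ⇒ W
n=9: can move to 2, which is L ⇒ W
n=10: can move to 3, which is L ⇒ W
n=11: can move to 3, which is L ⇒ W
n=12: moves to 8(W), 5(W), 4(W); every one is W ⇒ L
n=13: moves to 9(W), 6(W), 5(W); every one is W ⇒ L
n=14: moves to 10(W), 7(W), 6(W); every one is W ⇒ L
n=15: moves to 11(W), 8(W), 7(W); every one is W ⇒ L
n=16: can move to 12, which is L ⇒ W
n=17: can move to 13, which is L ⇒ W
From 17, the L positions reachable in one move are: 13.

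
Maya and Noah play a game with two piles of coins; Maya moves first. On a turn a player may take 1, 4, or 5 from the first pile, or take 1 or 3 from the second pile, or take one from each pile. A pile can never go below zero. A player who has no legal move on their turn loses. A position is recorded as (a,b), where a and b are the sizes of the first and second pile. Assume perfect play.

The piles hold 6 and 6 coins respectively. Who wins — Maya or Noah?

Build the W/L table. Terminal = L. A non-terminal position is W if it has a move to some L; otherwise it is L.
No move ever increases a pile, so every position that can arise here has a ≤ 6 and b ≤ 6; it is enough to label the cells with 0 ≤ a ≤ 6 and 0 ≤ b ≤ 6.
Every move lowers a or b (never raises either), so fill the grid row by row in increasing a, and left to right within a row: each cell's successors are then already labelled.
      b=0  b=1  b=2  b=3  b=4  b=5  b=6
a=0:    L    W    L    W    L    W    L
a=1:    W    W    W    W    W    W    W
a=2:    L    W    L    W    L    W    L
a=3:    W    W    W    W    W    W    W
a=4:    W    L    W    L    W    L    W
a=5:    W    W    W    W    W    W    W
a=6:    W    L    W    L    W    L    W
Cells with no legal move (terminal, hence L): (0,0).
The remaining L cells, each justified by listing all of its moves:
(0,2): →(0,1)(W) only, which is W, so L
(0,4): →(0,3)(W), (0,1)(W) — all W, so L
(0,6): →(0,5)(W), (0,3)(W) — all W, so L
(2,0): →(1,0)(W) only, which is W, so L
(2,2): →(1,2)(W), (2,1)(W), (1,1)(W) — all W, so L
(2,4): →(1,4)(W), (2,3)(W), (2,1)(W), (1,3)(W) — all W, so L
(2,6): →(1,6)(W), (2,5)(W), (2,3)(W), (1,5)(W) — all W, so L
(4,1): →(3,1)(W), (0,1)(W), (4,0)(W), (3,0)(W) — all W, so L
(4,3): →(3,3)(W), (0,3)(W), (4,2)(W), (4,0)(W), (3,2)(W) — all W, so L
(4,5): →(3,5)(W), (0,5)(W), (4,4)(W), (4,2)(W), (3,4)(W) — all W, so L
(6,1): →(5,1)(W), (2,1)(W), (1,1)(W), (6,0)(W), (5,0)(W) — all W, so L
(6,3): →(5,3)(W), (2,3)(W), (1,3)(W), (6,2)(W), (6,0)(W), (5,2)(W) — all W, so L
(6,5): →(5,5)(W), (2,5)(W), (1,5)(W), (6,4)(W), (6,2)(W), (5,4)(W) — all W, so L
Every other cell has at least one move into one of the L cells above, so it is W.
The starting position (6,6) is W: Maya should move to (2,6), handing over an L position.

Maya wins.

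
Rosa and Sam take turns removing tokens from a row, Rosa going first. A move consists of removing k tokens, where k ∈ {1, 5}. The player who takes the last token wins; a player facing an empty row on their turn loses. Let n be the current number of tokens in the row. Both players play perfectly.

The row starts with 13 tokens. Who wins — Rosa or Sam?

Rosa wins.

Compute win/loss labels from the base case upward. A position with no move is L. Any other position is W if it can reach an L in one move, else L.
n=0: no move → L
n=1: reaches L-position 0 → W
n=2: only reaches 1(W), which is W → L
n=3: reaches L-position 2 → W
n=4: only reaches 3(W), which is W → L
n=5: reaches L-position 4 → W
n=6: only reaches 5(W), 1(W), all W → L
n=7: reaches L-position 6 → W
n=8: only reaches 7(W), 3(W), all W → L
n=9: reaches L-position 8 → W
n=10: only reaches 9(W), 5(W), all W → L
n=11: reaches L-position 10 → W
n=12: only reaches 11(W), 7(W), all W → L
n=13: reaches L-position 12 → W
From 13 Rosa can remove 1, leaving 12, reaching an L position.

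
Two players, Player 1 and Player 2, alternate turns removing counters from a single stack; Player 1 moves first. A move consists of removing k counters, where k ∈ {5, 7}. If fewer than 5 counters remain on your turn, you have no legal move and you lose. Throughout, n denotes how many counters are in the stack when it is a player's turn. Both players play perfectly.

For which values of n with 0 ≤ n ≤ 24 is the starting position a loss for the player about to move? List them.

Positions with no move are L. A position that does have a move is losing for the player to move precisely when every available move leads to a winning position for the opponent. Fill in the labels:
n=0: no move → L
n=1: no move → L
n=2: no move → L
n=3: no move → L
n=4: no move → L
n=5: W (go to 0, an L position)
n=6: W (go to 1, an L position)
n=7: W (go to 2, an L position)
n=8: W (go to 3, an L position)
n=9: W (go to 4, an L position)
n=10: W (go to 3, an L position)
n=11: W (go to 4, an L position)
n=12: L (options 7(W), 5(W) are all W)
n=13: L (options 8(W), 6(W) are all W)
n=14: L (options 9(W), 7(W) are all W)
n=15: L (options 10(W), 8(W) are all W)
n=16: L (options 11(W), 9(W) are all W)
n=17: W (go to 12, an L position)
n=18: W (go to 13, an L position)
n=19: W (go to 14, an L position)
n=20: W (go to 15, an L position)
n=21: W (go to 16, an L position)
n=22: W (go to 15, an L position)
n=23: W (go to 16, an L position)
n=24: L (options 19(W), 17(W) are all W)
Reading off the rows marked L gives the requested list; there are 11 such values of n.

0, 1, 2, 3, 4, 12, 13, 14, 15, 16, 24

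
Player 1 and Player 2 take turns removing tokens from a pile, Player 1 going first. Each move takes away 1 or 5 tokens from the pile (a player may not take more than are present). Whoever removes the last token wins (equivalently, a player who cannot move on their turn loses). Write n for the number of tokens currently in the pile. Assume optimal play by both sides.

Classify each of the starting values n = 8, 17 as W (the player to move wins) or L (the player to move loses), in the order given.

8: L, 17: W

Label each position W (a win for the player to move) or L (a loss). A position with no legal move is L; any other position is W exactly when some move reaches an L, and L when every move reaches a W.
n=0: no move → L
n=1: W (go to 0, an L position)
n=2: L (sole option 1(W) is W)
n=3: W (go to 2, an L position)
n=4: L (sole option 3(W) is W)
n=5: W (go to 4, an L position)
n=6: L (options 5(W), 1(W) are all W)
n=7: W (go to 6, an L position)
n=8: L (options 7(W), 3(W) are all W)
n=9: W (go to 8, an L position)
n=10: L (options 9(W), 5(W) are all W)
n=11: W (go to 10, an L position)
n=12: L (options 11(W), 7(W) are all W)
n=13: W (go to 12, an L position)
n=14: L (options 13(W), 9(W) are all W)
n=15: W (go to 14, an L position)
n=16: L (options 15(W), 11(W) are all W)
n=17: W (go to 16, an L position)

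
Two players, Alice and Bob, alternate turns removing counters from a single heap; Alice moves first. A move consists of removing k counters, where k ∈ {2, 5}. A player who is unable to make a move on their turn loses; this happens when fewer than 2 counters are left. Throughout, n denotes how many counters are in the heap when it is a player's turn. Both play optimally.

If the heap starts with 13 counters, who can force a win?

Alice wins.

Compute win/loss labels from the base case upward. A position with no move is L. Any other position is W if it can reach an L in one move, else L.
n=0: no move → L
n=1: no move → L
n=2: →0(L), so W
n=3: →1(L), so W
n=4: →2(W) only, which is W, so L
n=5: →0(L), so W
n=6: →4(L), so W
n=7: →5(W), 2(W) — all W, so L
n=8: →6(W), 3(W) — all W, so L
n=9: →7(L), so W
n=10: →8(L), so W
n=11: →9(W), 6(W) — all W, so L
n=12: →7(L), so W
n=13: →11(L), so W
From 13 Alice can remove 2, leaving 11, reaching an L position.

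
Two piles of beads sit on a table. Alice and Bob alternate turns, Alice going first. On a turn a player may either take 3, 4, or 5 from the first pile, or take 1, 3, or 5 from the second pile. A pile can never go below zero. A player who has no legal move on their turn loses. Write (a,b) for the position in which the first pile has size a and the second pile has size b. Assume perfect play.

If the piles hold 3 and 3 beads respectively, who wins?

Positions with no move are L. A position that does have a move is losing for the player to move precisely when every available move leads to a winning position for the opponent. Fill in the labels:
No move ever increases a pile, so every position that can arise here has a ≤ 3 and b ≤ 3; it is enough to label the cells with 0 ≤ a ≤ 3 and 0 ≤ b ≤ 3.
Every move lowers a or b (never raises either), so fill the grid row by row in increasing a, and left to right within a row: each cell's successors are then already labelled.
      b=0  b=1  b=2  b=3
a=0:    L    W    L    W
a=1:    L    W    L    W
a=2:    L    W    L    W
a=3:    W    L    W    L
Cells with no legal move (terminal, hence L): (0,0), (1,0), (2,0).
The remaining L cells, each justified by listing all of its moves:
(0,2): the only move is to (0,1)(W), a W ⇒ L
(1,2): the only move is to (1,1)(W), a W ⇒ L
(2,2): the only move is to (2,1)(W), a W ⇒ L
(3,1): moves to (0,1)(W), (3,0)(W); every one is W ⇒ L
(3,3): moves to (0,3)(W), (3,2)(W), (3,0)(W); every one is W ⇒ L
Every other cell has at least one move into one of the L cells above, so it is W.
Every move from (3,3) reaches a W position, so the mover loses.

Bob wins.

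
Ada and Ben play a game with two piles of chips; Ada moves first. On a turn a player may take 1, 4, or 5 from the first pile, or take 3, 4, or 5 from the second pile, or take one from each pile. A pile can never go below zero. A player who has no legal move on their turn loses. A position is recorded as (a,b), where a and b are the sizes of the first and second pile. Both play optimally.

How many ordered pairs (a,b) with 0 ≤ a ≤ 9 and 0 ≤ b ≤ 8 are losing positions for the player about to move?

24

Classify positions by backward induction: terminal positions (no move available) are L. From any other position, the mover wins iff some move reaches an L.
Every move lowers a or b (never raises either), so fill the grid row by row in increasing a, and left to right within a row: each cell's successors are then already labelled.
      b=0  b=1  b=2  b=3  b=4  b=5  b=6  b=7  b=8
a=0:    L    L    L    W    W    W    W    W    L
a=1:    W    W    W    W    L    L    L    W    W
a=2:    L    L    L    W    W    W    W    W    L
a=3:    W    W    W    W    L    L    L    W    W
a=4:    W    W    W    L    W    W    W    W    W
a=5:    W    W    W    W    W    W    W    L    W
a=6:    W    W    W    L    W    W    W    W    W
a=7:    W    W    W    W    W    W    W    L    W
a=8:    L    L    L    W    W    W    W    W    W
a=9:    W    W    W    W    L    L    L    W    W
Cells with no legal move (terminal, hence L): (0,0), (0,1), (0,2).
The remaining L cells, each justified by listing all of its moves:
(0,8): only reaches (0,5)(W), (0,4)(W), (0,3)(W), all W → L
(1,4): only reaches (0,4)(W), (1,1)(W), (1,0)(W), (0,3)(W), all W → L
(1,5): only reaches (0,5)(W), (1,2)(W), (1,1)(W), (1,0)(W), (0,4)(W), all W → L
(1,6): only reaches (0,6)(W), (1,3)(W), (1,2)(W), (1,1)(W), (0,5)(W), all W → L
(2,0): only reaches (1,0)(W), which is W → L
(2,1): only reaches (1,1)(W), (1,0)(W), all W → L
(2,2): only reaches (1,2)(W), (1,1)(W), all W → L
(2,8): only reaches (1,8)(W), (2,5)(W), (2,4)(W), (2,3)(W), (1,7)(W), all W → L
(3,4): only reaches (2,4)(W), (3,1)(W), (3,0)(W), (2,3)(W), all W → L
(3,5): only reaches (2,5)(W), (3,2)(W), (3,1)(W), (3,0)(W), (2,4)(W), all W → L
(3,6): only reaches (2,6)(W), (3,3)(W), (3,2)(W), (3,1)(W), (2,5)(W), all W → L
(4,3): only reaches (3,3)(W), (0,3)(W), (4,0)(W), (3,2)(W), all W → L
(5,7): only reaches (4,7)(W), (1,7)(W), (0,7)(W), (5,4)(W), (5,3)(W), (5,2)(W), (4,6)(W), all W → L
(6,3): only reaches (5,3)(W), (2,3)(W), (1,3)(W), (6,0)(W), (5,2)(W), all W → L
(7,7): only reaches (6,7)(W), (3,7)(W), (2,7)(W), (7,4)(W), (7,3)(W), (7,2)(W), (6,6)(W), all W → L
(8,0): only reaches (7,0)(W), (4,0)(W), (3,0)(W), all W → L
(8,1): only reaches (7,1)(W), (4,1)(W), (3,1)(W), (7,0)(W), all W → L
(8,2): only reaches (7,2)(W), (4,2)(W), (3,2)(W), (7,1)(W), all W → L
(9,4): only reaches (8,4)(W), (5,4)(W), (4,4)(W), (9,1)(W), (9,0)(W), (8,3)(W), all W → L
(9,5): only reaches (8,5)(W), (5,5)(W), (4,5)(W), (9,2)(W), (9,1)(W), (9,0)(W), (8,4)(W), all W → L
(9,6): only reaches (8,6)(W), (5,6)(W), (4,6)(W), (9,3)(W), (9,2)(W), (9,1)(W), (8,5)(W), all W → L
Every other cell has at least one move into one of the L cells above, so it is W.
L cells per row: a=0: 4, a=1: 3, a=2: 4, a=3: 3, a=4: 1, a=5: 1, a=6: 1, a=7: 1, a=8: 3, a=9: 3; total 24.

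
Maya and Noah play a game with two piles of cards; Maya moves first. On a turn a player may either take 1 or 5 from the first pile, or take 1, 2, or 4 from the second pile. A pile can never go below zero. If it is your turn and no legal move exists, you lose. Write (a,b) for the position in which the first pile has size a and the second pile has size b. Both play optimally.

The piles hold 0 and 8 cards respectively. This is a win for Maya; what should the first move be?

Classify positions by backward induction: terminal positions (no move available) are L. From any other position, the mover wins iff some move reaches an L.
No move ever increases a pile, so every position that can arise here has a ≤ 0 and b ≤ 8; it is enough to label the cells with 0 ≤ a ≤ 0 and 0 ≤ b ≤ 8.
Every move lowers a or b (never raises either), so fill the grid row by row in increasing a, and left to right within a row: each cell's successors are then already labelled.
      b=0  b=1  b=2  b=3  b=4  b=5  b=6  b=7  b=8
a=0:    L    W    W    L    W    W    L    W    W
Cells with no legal move (terminal, hence L): (0,0).
The remaining L cells, each justified by listing all of its moves:
(0,3): →(0,2)(W), (0,1)(W) — all W, so L
(0,6): →(0,5)(W), (0,4)(W), (0,2)(W) — all W, so L
Every other cell has at least one move into one of the L cells above, so it is W.
From (0,8), the L positions reachable in one move are: (0,6).

Move to (0,6).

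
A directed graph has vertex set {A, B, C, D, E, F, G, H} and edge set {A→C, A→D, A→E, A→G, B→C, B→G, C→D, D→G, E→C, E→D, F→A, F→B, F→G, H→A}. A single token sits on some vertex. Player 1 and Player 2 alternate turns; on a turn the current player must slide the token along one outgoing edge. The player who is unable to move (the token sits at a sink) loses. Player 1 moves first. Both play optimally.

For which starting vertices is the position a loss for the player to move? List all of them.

Compute win/loss labels from the base case upward. A position with no move is L. Any other position is W if it can reach an L in one move, else L.
Every edge goes from a vertex to one that appears earlier in the order G, D, C, B, E, A, F, H, so processing vertices in that order labels each vertex after all of its successors.
G: no outgoing edge → L
D: W (go to G, an L position)
C: L (sole option D(W) is W)
B: W (go to C, an L position)
E: W (go to C, an L position)
A: W (go to C, an L position)
F: W (go to G, an L position)
H: L (sole option A(W) is W)
The losing starting vertices are exactly the entries labelled L in this table (3 of them).

C, G, H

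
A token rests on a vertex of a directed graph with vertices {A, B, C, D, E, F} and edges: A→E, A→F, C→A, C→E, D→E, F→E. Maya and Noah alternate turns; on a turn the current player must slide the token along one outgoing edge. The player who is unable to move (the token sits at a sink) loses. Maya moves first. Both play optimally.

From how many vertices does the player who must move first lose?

Compute win/loss labels from the base case upward. A position with no move is L. Any other position is W if it can reach an L in one move, else L.
Every edge goes from a vertex to one that appears earlier in the order E, B, F, A, D, C, so processing vertices in that order labels each vertex after all of its successors.
E: no outgoing edge → L
B: no outgoing edge → L
F: reaches L-position E → W
A: reaches L-position E → W
D: reaches L-position E → W
C: reaches L-position E → W
The L vertices are B, E; that is 2 in all.

2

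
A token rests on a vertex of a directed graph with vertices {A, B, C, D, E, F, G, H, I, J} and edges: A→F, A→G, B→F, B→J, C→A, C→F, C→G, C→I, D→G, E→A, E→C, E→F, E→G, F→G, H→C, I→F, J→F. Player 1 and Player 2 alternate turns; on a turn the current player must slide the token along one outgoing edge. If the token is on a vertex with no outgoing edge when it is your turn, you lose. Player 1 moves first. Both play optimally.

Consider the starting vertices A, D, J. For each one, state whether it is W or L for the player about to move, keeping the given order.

A: W, D: W, J: L

Build the W/L table. Terminal = L. A non-terminal position is W if it has a move to some L; otherwise it is L.
Every edge goes from a vertex to one that appears earlier in the order G, F, A, I, C, H, E, J, B, D, so processing vertices in that order labels each vertex after all of its successors.
G: no outgoing edge → L
F: W (go to G, an L position)
A: W (go to G, an L position)
I: L (sole option F(W) is W)
C: W (go to I, an L position)
H: L (sole option C(W) is W)
E: W (go to G, an L position)
J: L (sole option F(W) is W)
B: W (go to J, an L position)
D: W (go to G, an L position)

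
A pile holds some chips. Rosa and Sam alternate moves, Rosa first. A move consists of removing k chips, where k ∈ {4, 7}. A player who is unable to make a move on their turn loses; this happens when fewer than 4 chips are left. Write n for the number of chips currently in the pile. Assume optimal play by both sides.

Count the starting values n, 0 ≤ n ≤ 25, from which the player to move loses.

Work bottom-up. With no move the player to move loses. Otherwise the position is W if at least one move leads to an L position for the opponent, and L if every move leads to a W.
n=0: no move → L
n=1: no move → L
n=2: no move → L
n=3: no move → L
n=4: W (go to 0, an L position)
n=5: W (go to 1, an L position)
n=6: W (go to 2, an L position)
n=7: W (go to 3, an L position)
n=8: W (go to 1, an L position)
n=9: W (go to 2, an L position)
n=10: W (go to 3, an L position)
n=11: L (options 7(W), 4(W) are all W)
n=12: L (options 8(W), 5(W) are all W)
n=13: L (options 9(W), 6(W) are all W)
n=14: L (options 10(W), 7(W) are all W)
n=15: W (go to 11, an L position)
n=16: W (go to 12, an L position)
n=17: W (go to 13, an L position)
n=18: W (go to 14, an L position)
n=19: W (go to 12, an L position)
n=20: W (go to 13, an L position)
n=21: W (go to 14, an L position)
n=22: L (options 18(W), 15(W) are all W)
n=23: L (options 19(W), 16(W) are all W)
n=24: L (options 20(W), 17(W) are all W)
n=25: L (options 21(W), 18(W) are all W)
L entries with 0 ≤ n ≤ 25: n = 0, 1, 2, 3, 11, 12, 13, 14, 22, 23, 24, 25; that makes 12.

12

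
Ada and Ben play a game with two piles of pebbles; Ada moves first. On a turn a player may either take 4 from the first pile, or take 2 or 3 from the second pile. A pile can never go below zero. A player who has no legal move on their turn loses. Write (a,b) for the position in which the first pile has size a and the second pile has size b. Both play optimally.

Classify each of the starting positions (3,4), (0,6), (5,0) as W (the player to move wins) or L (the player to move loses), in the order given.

(3,4): W, (0,6): L, (5,0): W

Compute win/loss labels from the base case upward. A position with no move is L. Any other position is W if it can reach an L in one move, else L.
No move ever increases a pile, so every position that can arise here has a ≤ 5 and b ≤ 6; it is enough to label the cells with 0 ≤ a ≤ 5 and 0 ≤ b ≤ 6.
Every move lowers a or b (never raises either), so fill the grid row by row in increasing a, and left to right within a row: each cell's successors are then already labelled.
      b=0  b=1  b=2  b=3  b=4  b=5  b=6
a=0:    L    L    W    W    W    L    L
a=1:    L    L    W    W    W    L    L
a=2:    L    L    W    W    W    L    L
a=3:    L    L    W    W    W    L    L
a=4:    W    W    L    L    W    W    W
a=5:    W    W    L    L    W    W    W
Cells with no legal move (terminal, hence L): (0,0), (0,1), (1,0), (1,1), (2,0), (2,1), (3,0), (3,1).
The remaining L cells, each justified by listing all of its moves:
(0,5): moves to (0,3)(W), (0,2)(W); every one is W ⇒ L
(0,6): moves to (0,4)(W), (0,3)(W); every one is W ⇒ L
(1,5): moves to (1,3)(W), (1,2)(W); every one is W ⇒ L
(1,6): moves to (1,4)(W), (1,3)(W); every one is W ⇒ L
(2,5): moves to (2,3)(W), (2,2)(W); every one is W ⇒ L
(2,6): moves to (2,4)(W), (2,3)(W); every one is W ⇒ L
(3,5): moves to (3,3)(W), (3,2)(W); every one is W ⇒ L
(3,6): moves to (3,4)(W), (3,3)(W); every one is W ⇒ L
(4,2): moves to (0,2)(W), (4,0)(W); every one is W ⇒ L
(4,3): moves to (0,3)(W), (4,1)(W), (4,0)(W); every one is W ⇒ L
(5,2): moves to (1,2)(W), (5,0)(W); every one is W ⇒ L
(5,3): moves to (1,3)(W), (5,1)(W), (5,0)(W); every one is W ⇒ L
Every other cell has at least one move into one of the L cells above, so it is W.
(3,4): the move to (3,1) reaches an L cell, so W
(0,6): one of the L cells justified above, so L
(5,0): the move to (1,0) reaches an L cell, so W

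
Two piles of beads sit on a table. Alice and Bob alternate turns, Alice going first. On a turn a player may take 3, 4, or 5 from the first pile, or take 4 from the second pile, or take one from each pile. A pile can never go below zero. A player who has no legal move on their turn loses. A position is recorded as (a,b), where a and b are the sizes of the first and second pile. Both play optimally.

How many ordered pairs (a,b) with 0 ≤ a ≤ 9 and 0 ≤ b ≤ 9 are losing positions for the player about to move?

Positions with no move are L. A position that does have a move is losing for the player to move precisely when every available move leads to a winning position for the opponent. Fill in the labels:
Every move lowers a or b (never raises either), so fill the grid row by row in increasing a, and left to right within a row: each cell's successors are then already labelled.
      b=0  b=1  b=2  b=3  b=4  b=5  b=6  b=7  b=8  b=9
a=0:    L    L    L    L    W    W    W    W    L    L
a=1:    L    W    W    W    W    L    L    L    L    W
a=2:    L    W    L    L    W    L    W    W    W    W
a=3:    W    W    W    W    W    L    W    L    W    W
a=4:    W    W    W    W    L    W    W    W    W    W
a=5:    W    W    W    W    L    W    W    W    W    W
a=6:    W    L    W    W    L    W    W    W    W    L
a=7:    W    L    W    W    W    W    L    W    L    L
a=8:    L    L    W    L    W    W    L    W    L    W
a=9:    L    W    W    L    W    L    L    W    L    W
Cells with no legal move (terminal, hence L): (0,0), (0,1), (0,2), (0,3), (1,0), (2,0).
The remaining L cells, each justified by listing all of its moves:
(0,8): →(0,4)(W) only, which is W, so L
(0,9): →(0,5)(W) only, which is W, so L
(1,5): →(1,1)(W), (0,4)(W) — all W, so L
(1,6): →(1,2)(W), (0,5)(W) — all W, so L
(1,7): →(1,3)(W), (0,6)(W) — all W, so L
(1,8): →(1,4)(W), (0,7)(W) — all W, so L
(2,2): →(1,1)(W) only, which is W, so L
(2,3): →(1,2)(W) only, which is W, so L
(2,5): →(2,1)(W), (1,4)(W) — all W, so L
(3,5): →(0,5)(W), (3,1)(W), (2,4)(W) — all W, so L
(3,7): →(0,7)(W), (3,3)(W), (2,6)(W) — all W, so L
(4,4): →(1,4)(W), (0,4)(W), (4,0)(W), (3,3)(W) — all W, so L
(5,4): →(2,4)(W), (1,4)(W), (0,4)(W), (5,0)(W), (4,3)(W) — all W, so L
(6,1): →(3,1)(W), (2,1)(W), (1,1)(W), (5,0)(W) — all W, so L
(6,4): →(3,4)(W), (2,4)(W), (1,4)(W), (6,0)(W), (5,3)(W) — all W, so L
(6,9): →(3,9)(W), (2,9)(W), (1,9)(W), (6,5)(W), (5,8)(W) — all W, so L
(7,1): →(4,1)(W), (3,1)(W), (2,1)(W), (6,0)(W) — all W, so L
(7,6): →(4,6)(W), (3,6)(W), (2,6)(W), (7,2)(W), (6,5)(W) — all W, so L
(7,8): →(4,8)(W), (3,8)(W), (2,8)(W), (7,4)(W), (6,7)(W) — all W, so L
(7,9): →(4,9)(W), (3,9)(W), (2,9)(W), (7,5)(W), (6,8)(W) — all W, so L
(8,0): →(5,0)(W), (4,0)(W), (3,0)(W) — all W, so L
(8,1): →(5,1)(W), (4,1)(W), (3,1)(W), (7,0)(W) — all W, so L
(8,3): →(5,3)(W), (4,3)(W), (3,3)(W), (7,2)(W) — all W, so L
(8,6): →(5,6)(W), (4,6)(W), (3,6)(W), (8,2)(W), (7,5)(W) — all W, so L
(8,8): →(5,8)(W), (4,8)(W), (3,8)(W), (8,4)(W), (7,7)(W) — all W, so L
(9,0): →(6,0)(W), (5,0)(W), (4,0)(W) — all W, so L
(9,3): →(6,3)(W), (5,3)(W), (4,3)(W), (8,2)(W) — all W, so L
(9,5): →(6,5)(W), (5,5)(W), (4,5)(W), (9,1)(W), (8,4)(W) — all W, so L
(9,6): →(6,6)(W), (5,6)(W), (4,6)(W), (9,2)(W), (8,5)(W) — all W, so L
(9,8): →(6,8)(W), (5,8)(W), (4,8)(W), (9,4)(W), (8,7)(W) — all W, so L
Every other cell has at least one move into one of the L cells above, so it is W.
L cells per row: a=0: 6, a=1: 5, a=2: 4, a=3: 2, a=4: 1, a=5: 1, a=6: 3, a=7: 4, a=8: 5, a=9: 5; total 36.

36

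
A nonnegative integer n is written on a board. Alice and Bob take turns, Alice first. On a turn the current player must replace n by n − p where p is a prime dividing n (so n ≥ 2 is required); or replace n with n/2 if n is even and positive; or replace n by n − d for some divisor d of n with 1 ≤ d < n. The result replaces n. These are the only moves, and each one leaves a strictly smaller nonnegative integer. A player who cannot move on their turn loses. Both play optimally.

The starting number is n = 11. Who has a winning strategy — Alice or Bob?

Alice wins.

Compute win/loss labels from the base case upward. A position with no move is L. Any other position is W if it can reach an L in one move, else L.
n=0: no move → L
n=1: no move → L
n=2: can move to 0, which is L ⇒ W
n=3: can move to 0, which is L ⇒ W
n=4: moves to 2(W), 3(W); every one is W ⇒ L
n=5: can move to 0, which is L ⇒ W
n=6: can move to 4, which is L ⇒ W
n=7: can move to 0, which is L ⇒ W
n=8: can move to 4, which is L ⇒ W
n=9: moves to 6(W), 8(W); every one is W ⇒ L
n=10: can move to 9, which is L ⇒ W
n=11: can move to 0, which is L ⇒ W
The starting position 11 is W: Alice should move to 0, handing over an L position.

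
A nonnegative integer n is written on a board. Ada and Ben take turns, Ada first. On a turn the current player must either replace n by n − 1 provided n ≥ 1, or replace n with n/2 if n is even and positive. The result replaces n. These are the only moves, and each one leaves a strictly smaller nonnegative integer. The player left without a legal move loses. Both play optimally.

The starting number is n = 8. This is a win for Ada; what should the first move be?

Label each position W (a win for the player to move) or L (a loss). A position with no legal move is L; any other position is W exactly when some move reaches an L, and L when every move reaches a W.
n=0: no move → L
n=1: reaches L-position 0 → W
n=2: only reaches 1(W), which is W → L
n=3: reaches L-position 2 → W
n=4: reaches L-position 2 → W
n=5: only reaches 4(W), which is W → L
n=6: reaches L-position 5 → W
n=7: only reaches 6(W), which is W → L
n=8: reaches L-position 7 → W
From 8, the L positions reachable in one move are: 7.

Move to 7.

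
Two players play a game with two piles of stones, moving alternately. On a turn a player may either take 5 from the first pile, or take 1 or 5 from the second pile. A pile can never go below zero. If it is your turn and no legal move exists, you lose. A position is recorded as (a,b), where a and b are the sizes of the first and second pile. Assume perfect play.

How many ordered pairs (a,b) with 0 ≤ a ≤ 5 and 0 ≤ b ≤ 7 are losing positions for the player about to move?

Work bottom-up. With no move the player to move loses. Otherwise the position is W if at least one move leads to an L position for the opponent, and L if every move leads to a W.
Every move lowers a or b (never raises either), so fill the grid row by row in increasing a, and left to right within a row: each cell's successors are then already labelled.
      b=0  b=1  b=2  b=3  b=4  b=5  b=6  b=7
a=0:    L    W    L    W    L    W    L    W
a=1:    L    W    L    W    L    W    L    W
a=2:    L    W    L    W    L    W    L    W
a=3:    L    W    L    W    L    W    L    W
a=4:    L    W    L    W    L    W    L    W
a=5:    W    L    W    L    W    L    W    L
Cells with no legal move (terminal, hence L): (0,0), (1,0), (2,0), (3,0), (4,0).
The remaining L cells, each justified by listing all of its moves:
(0,2): only reaches (0,1)(W), which is W → L
(0,4): only reaches (0,3)(W), which is W → L
(0,6): only reaches (0,5)(W), (0,1)(W), all W → L
(1,2): only reaches (1,1)(W), which is W → L
(1,4): only reaches (1,3)(W), which is W → L
(1,6): only reaches (1,5)(W), (1,1)(W), all W → L
(2,2): only reaches (2,1)(W), which is W → L
(2,4): only reaches (2,3)(W), which is W → L
(2,6): only reaches (2,5)(W), (2,1)(W), all W → L
(3,2): only reaches (3,1)(W), which is W → L
(3,4): only reaches (3,3)(W), which is W → L
(3,6): only reaches (3,5)(W), (3,1)(W), all W → L
(4,2): only reaches (4,1)(W), which is W → L
(4,4): only reaches (4,3)(W), which is W → L
(4,6): only reaches (4,5)(W), (4,1)(W), all W → L
(5,1): only reaches (0,1)(W), (5,0)(W), all W → L
(5,3): only reaches (0,3)(W), (5,2)(W), all W → L
(5,5): only reaches (0,5)(W), (5,4)(W), (5,0)(W), all W → L
(5,7): only reaches (0,7)(W), (5,6)(W), (5,2)(W), all W → L
Every other cell has at least one move into one of the L cells above, so it is W.
L cells per row: a=0: 4, a=1: 4, a=2: 4, a=3: 4, a=4: 4, a=5: 4; total 24.

24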